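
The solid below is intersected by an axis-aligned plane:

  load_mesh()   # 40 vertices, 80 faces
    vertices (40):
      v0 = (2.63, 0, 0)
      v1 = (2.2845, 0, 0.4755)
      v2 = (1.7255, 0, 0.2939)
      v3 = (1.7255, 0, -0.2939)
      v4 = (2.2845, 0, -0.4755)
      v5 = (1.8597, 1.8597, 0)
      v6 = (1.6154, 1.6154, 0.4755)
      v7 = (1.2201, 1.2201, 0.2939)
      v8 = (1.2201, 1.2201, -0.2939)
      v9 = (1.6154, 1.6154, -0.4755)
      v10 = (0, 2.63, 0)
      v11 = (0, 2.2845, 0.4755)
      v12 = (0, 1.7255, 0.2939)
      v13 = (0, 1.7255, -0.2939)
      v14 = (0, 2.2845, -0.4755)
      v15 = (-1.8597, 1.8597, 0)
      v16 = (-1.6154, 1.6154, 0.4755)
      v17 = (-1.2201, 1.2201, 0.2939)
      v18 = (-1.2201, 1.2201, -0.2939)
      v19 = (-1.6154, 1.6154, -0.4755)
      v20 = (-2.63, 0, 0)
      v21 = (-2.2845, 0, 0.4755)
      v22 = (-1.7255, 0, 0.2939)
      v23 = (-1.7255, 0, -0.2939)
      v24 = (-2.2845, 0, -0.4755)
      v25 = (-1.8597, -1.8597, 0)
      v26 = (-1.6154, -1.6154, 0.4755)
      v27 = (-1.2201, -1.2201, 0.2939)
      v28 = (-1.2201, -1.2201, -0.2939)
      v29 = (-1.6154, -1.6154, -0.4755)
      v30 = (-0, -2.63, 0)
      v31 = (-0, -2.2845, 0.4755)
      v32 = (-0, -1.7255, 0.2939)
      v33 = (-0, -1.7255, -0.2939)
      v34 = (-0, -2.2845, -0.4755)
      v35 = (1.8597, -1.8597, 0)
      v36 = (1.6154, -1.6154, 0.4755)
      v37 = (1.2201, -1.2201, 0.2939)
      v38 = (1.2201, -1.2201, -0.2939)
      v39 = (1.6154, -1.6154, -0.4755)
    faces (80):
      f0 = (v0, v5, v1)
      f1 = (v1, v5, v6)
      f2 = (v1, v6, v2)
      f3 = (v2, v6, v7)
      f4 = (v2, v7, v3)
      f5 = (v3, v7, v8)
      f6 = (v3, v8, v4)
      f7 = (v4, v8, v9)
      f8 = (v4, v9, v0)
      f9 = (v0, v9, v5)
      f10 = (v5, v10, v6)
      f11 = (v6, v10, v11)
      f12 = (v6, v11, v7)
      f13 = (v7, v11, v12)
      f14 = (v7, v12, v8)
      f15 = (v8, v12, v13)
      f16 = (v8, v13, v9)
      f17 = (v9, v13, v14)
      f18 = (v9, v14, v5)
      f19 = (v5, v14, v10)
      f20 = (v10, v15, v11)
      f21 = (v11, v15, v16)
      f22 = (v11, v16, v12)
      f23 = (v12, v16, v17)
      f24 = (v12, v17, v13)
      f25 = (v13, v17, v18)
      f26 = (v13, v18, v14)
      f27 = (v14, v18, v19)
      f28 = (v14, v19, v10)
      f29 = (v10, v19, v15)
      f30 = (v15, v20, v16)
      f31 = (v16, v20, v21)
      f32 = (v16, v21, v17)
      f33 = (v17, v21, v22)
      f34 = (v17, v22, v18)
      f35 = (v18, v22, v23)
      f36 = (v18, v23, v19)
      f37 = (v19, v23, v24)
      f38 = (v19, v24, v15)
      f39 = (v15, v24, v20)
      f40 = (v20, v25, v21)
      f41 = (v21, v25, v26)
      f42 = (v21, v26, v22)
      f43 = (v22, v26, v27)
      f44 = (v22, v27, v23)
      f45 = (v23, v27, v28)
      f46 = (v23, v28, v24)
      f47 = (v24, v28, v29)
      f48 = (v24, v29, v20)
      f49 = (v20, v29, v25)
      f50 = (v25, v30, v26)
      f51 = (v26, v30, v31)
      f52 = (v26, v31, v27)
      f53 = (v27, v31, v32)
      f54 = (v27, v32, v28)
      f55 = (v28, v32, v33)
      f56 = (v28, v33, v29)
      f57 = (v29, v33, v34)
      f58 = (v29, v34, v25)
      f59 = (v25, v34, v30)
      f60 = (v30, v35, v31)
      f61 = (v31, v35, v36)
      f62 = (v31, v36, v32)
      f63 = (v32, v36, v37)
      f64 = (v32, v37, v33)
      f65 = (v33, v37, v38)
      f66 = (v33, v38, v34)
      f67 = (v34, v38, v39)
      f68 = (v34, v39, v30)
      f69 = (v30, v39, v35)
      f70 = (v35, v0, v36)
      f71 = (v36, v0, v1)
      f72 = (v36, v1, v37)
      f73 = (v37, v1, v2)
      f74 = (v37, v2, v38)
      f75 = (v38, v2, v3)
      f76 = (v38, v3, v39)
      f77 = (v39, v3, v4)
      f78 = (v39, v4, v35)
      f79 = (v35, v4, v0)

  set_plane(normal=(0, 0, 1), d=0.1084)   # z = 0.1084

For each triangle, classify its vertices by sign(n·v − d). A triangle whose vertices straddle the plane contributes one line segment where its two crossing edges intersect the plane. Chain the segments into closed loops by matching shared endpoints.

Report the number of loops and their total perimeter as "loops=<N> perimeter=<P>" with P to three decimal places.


Straddling triangles (32 of 80):
  (v0,v5,v1) [--+] → (1.95654, 1.43574, 0.1084)–(2.55124, 0, 0.1084)  len=1.5540
  (v1,v5,v6) [+-+] → (1.95654, 1.43574, 0.1084)–(1.80401, 1.80401, 0.1084)  len=0.3986
  (v2,v7,v3) [++-] → (1.3796, 0.835057, 0.1084)–(1.7255, 0, 0.1084)  len=0.9039
  (v3,v7,v8) [-+-] → (1.3796, 0.835057, 0.1084)–(1.2201, 1.2201, 0.1084)  len=0.4168
  (v5,v10,v6) [--+] → (0.368264, 2.3987, 0.1084)–(1.80401, 1.80401, 0.1084)  len=1.5540
  (v6,v10,v11) [+-+] → (0.368264, 2.3987, 0.1084)–(0, 2.55124, 0.1084)  len=0.3986
  (v7,v12,v8) [++-] → (0.385043, 1.566, 0.1084)–(1.2201, 1.2201, 0.1084)  len=0.9039
  (v8,v12,v13) [-+-] → (0.385043, 1.566, 0.1084)–(0, 1.7255, 0.1084)  len=0.4168
  (v10,v15,v11) [--+] → (-1.43574, 1.95654, 0.1084)–(0, 2.55124, 0.1084)  len=1.5540
  (v11,v15,v16) [+-+] → (-1.43574, 1.95654, 0.1084)–(-1.80401, 1.80401, 0.1084)  len=0.3986
  (v12,v17,v13) [++-] → (-0.835057, 1.3796, 0.1084)–(0, 1.7255, 0.1084)  len=0.9039
  (v13,v17,v18) [-+-] → (-0.835057, 1.3796, 0.1084)–(-1.2201, 1.2201, 0.1084)  len=0.4168
  (v15,v20,v16) [--+] → (-2.3987, 0.368264, 0.1084)–(-1.80401, 1.80401, 0.1084)  len=1.5540
  (v16,v20,v21) [+-+] → (-2.3987, 0.368264, 0.1084)–(-2.55124, 0, 0.1084)  len=0.3986
  (v17,v22,v18) [++-] → (-1.566, 0.385043, 0.1084)–(-1.2201, 1.2201, 0.1084)  len=0.9039
  (v18,v22,v23) [-+-] → (-1.566, 0.385043, 0.1084)–(-1.7255, 0, 0.1084)  len=0.4168
  (v20,v25,v21) [--+] → (-1.95654, -1.43574, 0.1084)–(-2.55124, 0, 0.1084)  len=1.5540
  (v21,v25,v26) [+-+] → (-1.95654, -1.43574, 0.1084)–(-1.80401, -1.80401, 0.1084)  len=0.3986
  (v22,v27,v23) [++-] → (-1.3796, -0.835057, 0.1084)–(-1.7255, 0, 0.1084)  len=0.9039
  (v23,v27,v28) [-+-] → (-1.3796, -0.835057, 0.1084)–(-1.2201, -1.2201, 0.1084)  len=0.4168
  (v25,v30,v26) [--+] → (-0.368264, -2.3987, 0.1084)–(-1.80401, -1.80401, 0.1084)  len=1.5540
  (v26,v30,v31) [+-+] → (-0.368264, -2.3987, 0.1084)–(0, -2.55124, 0.1084)  len=0.3986
  (v27,v32,v28) [++-] → (-0.385043, -1.566, 0.1084)–(-1.2201, -1.2201, 0.1084)  len=0.9039
  (v28,v32,v33) [-+-] → (-0.385043, -1.566, 0.1084)–(0, -1.7255, 0.1084)  len=0.4168
  (v30,v35,v31) [--+] → (1.43574, -1.95654, 0.1084)–(0, -2.55124, 0.1084)  len=1.5540
  (v31,v35,v36) [+-+] → (1.43574, -1.95654, 0.1084)–(1.80401, -1.80401, 0.1084)  len=0.3986
  (v32,v37,v33) [++-] → (0.835057, -1.3796, 0.1084)–(0, -1.7255, 0.1084)  len=0.9039
  (v33,v37,v38) [-+-] → (0.835057, -1.3796, 0.1084)–(1.2201, -1.2201, 0.1084)  len=0.4168
  (v35,v0,v36) [--+] → (2.3987, -0.368264, 0.1084)–(1.80401, -1.80401, 0.1084)  len=1.5540
  (v36,v0,v1) [+-+] → (2.3987, -0.368264, 0.1084)–(2.55124, 0, 0.1084)  len=0.3986
  (v37,v2,v38) [++-] → (1.566, -0.385043, 0.1084)–(1.2201, -1.2201, 0.1084)  len=0.9039
  (v38,v2,v3) [-+-] → (1.566, -0.385043, 0.1084)–(1.7255, 0, 0.1084)  len=0.4168

Chained into 2 loop(s):
  loop 1: 16 segments, perimeter = 15.6211
  loop 2: 16 segments, perimeter = 10.5651
Total perimeter = 26.186

loops=2 perimeter=26.186


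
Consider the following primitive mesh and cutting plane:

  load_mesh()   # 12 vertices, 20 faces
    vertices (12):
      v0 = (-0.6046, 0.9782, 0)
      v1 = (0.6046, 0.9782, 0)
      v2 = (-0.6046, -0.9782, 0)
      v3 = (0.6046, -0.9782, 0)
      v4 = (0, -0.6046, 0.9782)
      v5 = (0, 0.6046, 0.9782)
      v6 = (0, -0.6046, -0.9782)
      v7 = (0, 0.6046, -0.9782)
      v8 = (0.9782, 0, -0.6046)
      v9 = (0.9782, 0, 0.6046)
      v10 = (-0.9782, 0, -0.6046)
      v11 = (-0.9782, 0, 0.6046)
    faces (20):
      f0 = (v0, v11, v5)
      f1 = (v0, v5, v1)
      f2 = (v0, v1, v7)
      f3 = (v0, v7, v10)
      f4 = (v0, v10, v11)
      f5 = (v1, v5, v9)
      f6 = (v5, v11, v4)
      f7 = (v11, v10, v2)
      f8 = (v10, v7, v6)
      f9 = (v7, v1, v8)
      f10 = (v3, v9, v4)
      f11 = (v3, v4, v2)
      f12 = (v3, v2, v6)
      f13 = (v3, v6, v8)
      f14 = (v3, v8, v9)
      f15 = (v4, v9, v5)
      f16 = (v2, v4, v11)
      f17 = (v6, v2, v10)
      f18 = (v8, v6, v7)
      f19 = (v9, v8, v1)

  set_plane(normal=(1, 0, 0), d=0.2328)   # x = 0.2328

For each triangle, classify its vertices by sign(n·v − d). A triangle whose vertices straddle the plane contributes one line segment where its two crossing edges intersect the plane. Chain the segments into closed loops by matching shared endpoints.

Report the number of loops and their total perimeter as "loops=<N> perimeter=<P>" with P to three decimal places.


loops=1 perimeter=6.046

Straddling triangles (10 of 20):
  (v0,v5,v1) [--+] → (0.2328, 0.748454, 0.601546)–(0.2328, 0.9782, 0)  len=0.6439
  (v0,v1,v7) [-+-] → (0.2328, 0.9782, 0)–(0.2328, 0.748454, -0.601546)  len=0.6439
  (v1,v5,v9) [+-+] → (0.2328, 0.748454, 0.601546)–(0.2328, 0.460712, 0.889288)  len=0.4069
  (v7,v1,v8) [-++] → (0.2328, 0.748454, -0.601546)–(0.2328, 0.460712, -0.889288)  len=0.4069
  (v3,v9,v4) [++-] → (0.2328, -0.460712, 0.889288)–(0.2328, -0.748454, 0.601546)  len=0.4069
  (v3,v4,v2) [+--] → (0.2328, -0.748454, 0.601546)–(0.2328, -0.9782, 0)  len=0.6439
  (v3,v2,v6) [+--] → (0.2328, -0.9782, 0)–(0.2328, -0.748454, -0.601546)  len=0.6439
  (v3,v6,v8) [+-+] → (0.2328, -0.748454, -0.601546)–(0.2328, -0.460712, -0.889288)  len=0.4069
  (v4,v9,v5) [-+-] → (0.2328, -0.460712, 0.889288)–(0.2328, 0.460712, 0.889288)  len=0.9214
  (v8,v6,v7) [+--] → (0.2328, -0.460712, -0.889288)–(0.2328, 0.460712, -0.889288)  len=0.9214

Chained into 1 loop(s):
  loop 1: 10 segments, perimeter = 6.0463
Total perimeter = 6.046


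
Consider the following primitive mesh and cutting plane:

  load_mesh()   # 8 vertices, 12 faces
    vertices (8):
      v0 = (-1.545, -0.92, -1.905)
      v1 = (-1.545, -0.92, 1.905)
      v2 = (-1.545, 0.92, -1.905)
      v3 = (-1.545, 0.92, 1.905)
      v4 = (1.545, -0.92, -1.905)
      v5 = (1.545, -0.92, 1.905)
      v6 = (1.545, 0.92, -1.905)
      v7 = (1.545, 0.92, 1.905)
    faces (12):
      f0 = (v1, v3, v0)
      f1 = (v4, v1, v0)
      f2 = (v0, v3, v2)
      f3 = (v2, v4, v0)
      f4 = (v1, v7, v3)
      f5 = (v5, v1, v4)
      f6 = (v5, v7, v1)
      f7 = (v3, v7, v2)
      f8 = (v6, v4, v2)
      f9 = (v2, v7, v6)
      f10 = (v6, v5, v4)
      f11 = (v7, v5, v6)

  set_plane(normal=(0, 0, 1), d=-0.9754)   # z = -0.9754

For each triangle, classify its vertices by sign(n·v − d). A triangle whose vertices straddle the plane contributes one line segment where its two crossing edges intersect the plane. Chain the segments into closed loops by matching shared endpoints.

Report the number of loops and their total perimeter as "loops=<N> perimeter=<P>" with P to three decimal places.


loops=1 perimeter=9.860

Straddling triangles (8 of 12):
  (v1,v3,v0) [++-] → (-1.545, -0.471059, -0.9754)–(-1.545, -0.92, -0.9754)  len=0.4489
  (v4,v1,v0) [-+-] → (0.791072, -0.92, -0.9754)–(-1.545, -0.92, -0.9754)  len=2.3361
  (v0,v3,v2) [-+-] → (-1.545, -0.471059, -0.9754)–(-1.545, 0.92, -0.9754)  len=1.3911
  (v5,v1,v4) [++-] → (0.791072, -0.92, -0.9754)–(1.545, -0.92, -0.9754)  len=0.7539
  (v3,v7,v2) [++-] → (-0.791072, 0.92, -0.9754)–(-1.545, 0.92, -0.9754)  len=0.7539
  (v2,v7,v6) [-+-] → (-0.791072, 0.92, -0.9754)–(1.545, 0.92, -0.9754)  len=2.3361
  (v6,v5,v4) [-+-] → (1.545, 0.471059, -0.9754)–(1.545, -0.92, -0.9754)  len=1.3911
  (v7,v5,v6) [++-] → (1.545, 0.471059, -0.9754)–(1.545, 0.92, -0.9754)  len=0.4489

Chained into 1 loop(s):
  loop 1: 8 segments, perimeter = 9.8600
Total perimeter = 9.860


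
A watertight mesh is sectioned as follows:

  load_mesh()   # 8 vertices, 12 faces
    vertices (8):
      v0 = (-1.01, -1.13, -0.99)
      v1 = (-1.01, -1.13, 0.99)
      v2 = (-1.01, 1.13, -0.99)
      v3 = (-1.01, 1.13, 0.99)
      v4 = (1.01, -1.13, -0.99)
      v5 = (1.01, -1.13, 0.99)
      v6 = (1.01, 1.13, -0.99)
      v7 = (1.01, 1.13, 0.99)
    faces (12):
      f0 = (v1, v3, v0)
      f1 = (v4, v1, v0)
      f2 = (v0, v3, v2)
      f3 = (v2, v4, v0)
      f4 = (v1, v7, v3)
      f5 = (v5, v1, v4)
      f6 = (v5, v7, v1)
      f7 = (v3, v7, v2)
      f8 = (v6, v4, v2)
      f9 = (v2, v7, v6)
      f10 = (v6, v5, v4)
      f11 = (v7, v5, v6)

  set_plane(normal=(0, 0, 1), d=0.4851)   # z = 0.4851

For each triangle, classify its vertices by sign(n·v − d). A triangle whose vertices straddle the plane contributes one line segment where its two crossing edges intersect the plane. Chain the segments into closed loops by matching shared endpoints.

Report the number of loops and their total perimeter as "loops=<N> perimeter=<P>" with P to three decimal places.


Straddling triangles (8 of 12):
  (v1,v3,v0) [++-] → (-1.01, 0.5537, 0.4851)–(-1.01, -1.13, 0.4851)  len=1.6837
  (v4,v1,v0) [-+-] → (-0.4949, -1.13, 0.4851)–(-1.01, -1.13, 0.4851)  len=0.5151
  (v0,v3,v2) [-+-] → (-1.01, 0.5537, 0.4851)–(-1.01, 1.13, 0.4851)  len=0.5763
  (v5,v1,v4) [++-] → (-0.4949, -1.13, 0.4851)–(1.01, -1.13, 0.4851)  len=1.5049
  (v3,v7,v2) [++-] → (0.4949, 1.13, 0.4851)–(-1.01, 1.13, 0.4851)  len=1.5049
  (v2,v7,v6) [-+-] → (0.4949, 1.13, 0.4851)–(1.01, 1.13, 0.4851)  len=0.5151
  (v6,v5,v4) [-+-] → (1.01, -0.5537, 0.4851)–(1.01, -1.13, 0.4851)  len=0.5763
  (v7,v5,v6) [++-] → (1.01, -0.5537, 0.4851)–(1.01, 1.13, 0.4851)  len=1.6837

Chained into 1 loop(s):
  loop 1: 8 segments, perimeter = 8.5600
Total perimeter = 8.560

loops=1 perimeter=8.560


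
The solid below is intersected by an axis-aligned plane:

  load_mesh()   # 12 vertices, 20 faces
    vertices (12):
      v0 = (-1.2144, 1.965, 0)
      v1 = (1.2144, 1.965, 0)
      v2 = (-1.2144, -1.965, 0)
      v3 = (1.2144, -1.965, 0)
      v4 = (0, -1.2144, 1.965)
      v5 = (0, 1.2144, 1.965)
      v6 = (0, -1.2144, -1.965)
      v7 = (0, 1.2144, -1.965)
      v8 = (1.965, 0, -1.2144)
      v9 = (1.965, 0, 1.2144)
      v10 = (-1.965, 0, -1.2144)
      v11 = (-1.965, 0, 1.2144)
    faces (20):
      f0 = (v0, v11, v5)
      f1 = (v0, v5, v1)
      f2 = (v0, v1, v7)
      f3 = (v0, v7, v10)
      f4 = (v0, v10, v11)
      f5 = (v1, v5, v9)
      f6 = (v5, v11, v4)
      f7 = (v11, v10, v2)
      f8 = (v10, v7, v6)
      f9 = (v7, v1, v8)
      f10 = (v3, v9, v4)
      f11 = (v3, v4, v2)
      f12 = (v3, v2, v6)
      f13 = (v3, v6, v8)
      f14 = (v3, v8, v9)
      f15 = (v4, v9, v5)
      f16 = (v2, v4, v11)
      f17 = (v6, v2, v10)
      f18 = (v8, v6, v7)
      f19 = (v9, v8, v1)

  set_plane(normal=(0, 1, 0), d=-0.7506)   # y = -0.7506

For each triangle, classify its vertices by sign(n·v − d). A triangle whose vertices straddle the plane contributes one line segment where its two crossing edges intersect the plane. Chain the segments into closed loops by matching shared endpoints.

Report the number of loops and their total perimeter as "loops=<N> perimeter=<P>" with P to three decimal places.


loops=1 perimeter=11.464

Straddling triangles (10 of 20):
  (v5,v11,v4) [++-] → (-0.750467, -0.7506, 1.67833)–(0, -0.7506, 1.965)  len=0.8034
  (v11,v10,v2) [++-] → (-1.67828, -0.7506, -0.750518)–(-1.67828, -0.7506, 0.750518)  len=1.5010
  (v10,v7,v6) [++-] → (0, -0.7506, -1.965)–(-0.750467, -0.7506, -1.67833)  len=0.8034
  (v3,v9,v4) [-+-] → (1.67828, -0.7506, 0.750518)–(0.750467, -0.7506, 1.67833)  len=1.3121
  (v3,v6,v8) [--+] → (0.750467, -0.7506, -1.67833)–(1.67828, -0.7506, -0.750518)  len=1.3121
  (v3,v8,v9) [-++] → (1.67828, -0.7506, -0.750518)–(1.67828, -0.7506, 0.750518)  len=1.5010
  (v4,v9,v5) [-++] → (0.750467, -0.7506, 1.67833)–(0, -0.7506, 1.965)  len=0.8034
  (v2,v4,v11) [--+] → (-0.750467, -0.7506, 1.67833)–(-1.67828, -0.7506, 0.750518)  len=1.3121
  (v6,v2,v10) [--+] → (-1.67828, -0.7506, -0.750518)–(-0.750467, -0.7506, -1.67833)  len=1.3121
  (v8,v6,v7) [+-+] → (0.750467, -0.7506, -1.67833)–(0, -0.7506, -1.965)  len=0.8034

Chained into 1 loop(s):
  loop 1: 10 segments, perimeter = 11.4640
Total perimeter = 11.464


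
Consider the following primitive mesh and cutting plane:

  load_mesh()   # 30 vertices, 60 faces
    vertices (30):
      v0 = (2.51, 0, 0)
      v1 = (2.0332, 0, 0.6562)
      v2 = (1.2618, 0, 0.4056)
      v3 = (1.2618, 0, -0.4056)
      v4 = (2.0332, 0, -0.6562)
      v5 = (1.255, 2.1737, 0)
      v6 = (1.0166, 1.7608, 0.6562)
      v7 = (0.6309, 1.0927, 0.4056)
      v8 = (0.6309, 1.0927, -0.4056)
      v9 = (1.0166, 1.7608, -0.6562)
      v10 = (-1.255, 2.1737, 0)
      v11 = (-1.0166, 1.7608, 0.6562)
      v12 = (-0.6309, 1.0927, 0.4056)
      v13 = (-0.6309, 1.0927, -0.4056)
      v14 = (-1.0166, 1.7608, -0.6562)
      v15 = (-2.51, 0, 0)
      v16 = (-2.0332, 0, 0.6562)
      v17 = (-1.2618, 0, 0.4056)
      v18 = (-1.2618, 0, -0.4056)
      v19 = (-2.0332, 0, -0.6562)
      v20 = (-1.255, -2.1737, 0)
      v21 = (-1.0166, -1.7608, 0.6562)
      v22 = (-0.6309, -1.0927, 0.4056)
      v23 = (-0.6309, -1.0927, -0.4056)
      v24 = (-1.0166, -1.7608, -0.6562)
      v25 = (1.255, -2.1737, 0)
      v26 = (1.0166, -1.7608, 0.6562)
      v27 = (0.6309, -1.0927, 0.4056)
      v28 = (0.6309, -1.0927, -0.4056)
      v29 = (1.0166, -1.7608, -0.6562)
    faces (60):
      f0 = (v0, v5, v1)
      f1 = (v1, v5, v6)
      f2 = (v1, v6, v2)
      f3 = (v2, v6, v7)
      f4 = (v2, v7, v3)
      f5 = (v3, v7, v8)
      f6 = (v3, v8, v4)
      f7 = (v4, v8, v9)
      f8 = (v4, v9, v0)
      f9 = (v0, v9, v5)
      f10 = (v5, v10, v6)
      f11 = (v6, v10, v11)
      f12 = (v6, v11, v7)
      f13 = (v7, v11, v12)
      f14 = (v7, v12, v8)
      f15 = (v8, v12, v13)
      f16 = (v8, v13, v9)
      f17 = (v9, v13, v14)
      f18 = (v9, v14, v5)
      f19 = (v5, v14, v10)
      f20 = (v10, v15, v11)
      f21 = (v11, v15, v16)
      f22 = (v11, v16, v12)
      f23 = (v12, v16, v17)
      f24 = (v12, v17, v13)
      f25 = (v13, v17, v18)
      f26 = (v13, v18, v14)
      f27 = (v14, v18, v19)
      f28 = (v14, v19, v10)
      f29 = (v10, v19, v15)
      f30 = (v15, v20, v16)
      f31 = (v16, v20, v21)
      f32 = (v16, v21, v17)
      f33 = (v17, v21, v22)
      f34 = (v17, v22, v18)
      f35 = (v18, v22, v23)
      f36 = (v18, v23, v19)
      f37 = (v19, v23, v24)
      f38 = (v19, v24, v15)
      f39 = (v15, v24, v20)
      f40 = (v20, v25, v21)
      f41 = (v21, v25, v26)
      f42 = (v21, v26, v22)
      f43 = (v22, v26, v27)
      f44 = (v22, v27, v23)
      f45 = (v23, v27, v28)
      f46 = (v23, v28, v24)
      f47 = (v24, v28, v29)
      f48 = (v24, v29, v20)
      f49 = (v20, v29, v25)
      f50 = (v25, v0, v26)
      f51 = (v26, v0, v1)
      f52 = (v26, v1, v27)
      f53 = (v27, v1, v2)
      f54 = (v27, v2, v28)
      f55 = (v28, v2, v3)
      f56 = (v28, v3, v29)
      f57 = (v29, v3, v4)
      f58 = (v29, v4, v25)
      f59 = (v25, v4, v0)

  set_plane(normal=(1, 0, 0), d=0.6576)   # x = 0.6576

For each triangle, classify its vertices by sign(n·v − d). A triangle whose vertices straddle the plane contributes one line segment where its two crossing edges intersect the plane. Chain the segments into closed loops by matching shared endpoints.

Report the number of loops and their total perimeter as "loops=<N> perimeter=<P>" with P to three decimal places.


Straddling triangles (24 of 60):
  (v2,v6,v7) [++-] → (0.6576, 1.13895, 0.422948)–(0.6576, 1.04646, 0.4056)  len=0.0941
  (v2,v7,v3) [+-+] → (0.6576, 1.04646, 0.4056)–(0.6576, 1.04646, 0.37127)  len=0.0343
  (v3,v7,v8) [+--] → (0.6576, 1.04646, 0.37127)–(0.6576, 1.04646, -0.4056)  len=0.7769
  (v3,v8,v4) [+-+] → (0.6576, 1.04646, -0.4056)–(0.6576, 1.07189, -0.410371)  len=0.0259
  (v4,v8,v9) [+-+] → (0.6576, 1.07189, -0.410371)–(0.6576, 1.13895, -0.422948)  len=0.0682
  (v5,v10,v6) [+-+] → (0.6576, 2.1737, 0)–(0.6576, 1.82605, 0.552495)  len=0.6528
  (v6,v10,v11) [+--] → (0.6576, 1.82605, 0.552495)–(0.6576, 1.7608, 0.6562)  len=0.1225
  (v6,v11,v7) [+--] → (0.6576, 1.7608, 0.6562)–(0.6576, 1.13895, 0.422948)  len=0.6642
  (v8,v13,v9) [--+] → (0.6576, 1.61522, -0.601593)–(0.6576, 1.13895, -0.422948)  len=0.5087
  (v9,v13,v14) [+--] → (0.6576, 1.61522, -0.601593)–(0.6576, 1.7608, -0.6562)  len=0.1555
  (v9,v14,v5) [+-+] → (0.6576, 1.7608, -0.6562)–(0.6576, 2.06511, -0.172572)  len=0.5714
  (v5,v14,v10) [+--] → (0.6576, 2.06511, -0.172572)–(0.6576, 2.1737, 0)  len=0.2039
  (v20,v25,v21) [-+-] → (0.6576, -2.1737, 0)–(0.6576, -2.06511, 0.172572)  len=0.2039
  (v21,v25,v26) [-++] → (0.6576, -2.06511, 0.172572)–(0.6576, -1.7608, 0.6562)  len=0.5714
  (v21,v26,v22) [-+-] → (0.6576, -1.7608, 0.6562)–(0.6576, -1.61522, 0.601593)  len=0.1555
  (v22,v26,v27) [-+-] → (0.6576, -1.61522, 0.601593)–(0.6576, -1.13895, 0.422948)  len=0.5087
  (v24,v28,v29) [--+] → (0.6576, -1.13895, -0.422948)–(0.6576, -1.7608, -0.6562)  len=0.6642
  (v24,v29,v20) [-+-] → (0.6576, -1.7608, -0.6562)–(0.6576, -1.82605, -0.552495)  len=0.1225
  (v20,v29,v25) [-++] → (0.6576, -1.82605, -0.552495)–(0.6576, -2.1737, 0)  len=0.6528
  (v26,v1,v27) [++-] → (0.6576, -1.07189, 0.410371)–(0.6576, -1.13895, 0.422948)  len=0.0682
  (v27,v1,v2) [-++] → (0.6576, -1.07189, 0.410371)–(0.6576, -1.04646, 0.4056)  len=0.0259
  (v27,v2,v28) [-+-] → (0.6576, -1.04646, 0.4056)–(0.6576, -1.04646, -0.37127)  len=0.7769
  (v28,v2,v3) [-++] → (0.6576, -1.04646, -0.37127)–(0.6576, -1.04646, -0.4056)  len=0.0343
  (v28,v3,v29) [-++] → (0.6576, -1.04646, -0.4056)–(0.6576, -1.13895, -0.422948)  len=0.0941

Chained into 2 loop(s):
  loop 1: 12 segments, perimeter = 3.8783
  loop 2: 12 segments, perimeter = 3.8783
Total perimeter = 7.757

loops=2 perimeter=7.757


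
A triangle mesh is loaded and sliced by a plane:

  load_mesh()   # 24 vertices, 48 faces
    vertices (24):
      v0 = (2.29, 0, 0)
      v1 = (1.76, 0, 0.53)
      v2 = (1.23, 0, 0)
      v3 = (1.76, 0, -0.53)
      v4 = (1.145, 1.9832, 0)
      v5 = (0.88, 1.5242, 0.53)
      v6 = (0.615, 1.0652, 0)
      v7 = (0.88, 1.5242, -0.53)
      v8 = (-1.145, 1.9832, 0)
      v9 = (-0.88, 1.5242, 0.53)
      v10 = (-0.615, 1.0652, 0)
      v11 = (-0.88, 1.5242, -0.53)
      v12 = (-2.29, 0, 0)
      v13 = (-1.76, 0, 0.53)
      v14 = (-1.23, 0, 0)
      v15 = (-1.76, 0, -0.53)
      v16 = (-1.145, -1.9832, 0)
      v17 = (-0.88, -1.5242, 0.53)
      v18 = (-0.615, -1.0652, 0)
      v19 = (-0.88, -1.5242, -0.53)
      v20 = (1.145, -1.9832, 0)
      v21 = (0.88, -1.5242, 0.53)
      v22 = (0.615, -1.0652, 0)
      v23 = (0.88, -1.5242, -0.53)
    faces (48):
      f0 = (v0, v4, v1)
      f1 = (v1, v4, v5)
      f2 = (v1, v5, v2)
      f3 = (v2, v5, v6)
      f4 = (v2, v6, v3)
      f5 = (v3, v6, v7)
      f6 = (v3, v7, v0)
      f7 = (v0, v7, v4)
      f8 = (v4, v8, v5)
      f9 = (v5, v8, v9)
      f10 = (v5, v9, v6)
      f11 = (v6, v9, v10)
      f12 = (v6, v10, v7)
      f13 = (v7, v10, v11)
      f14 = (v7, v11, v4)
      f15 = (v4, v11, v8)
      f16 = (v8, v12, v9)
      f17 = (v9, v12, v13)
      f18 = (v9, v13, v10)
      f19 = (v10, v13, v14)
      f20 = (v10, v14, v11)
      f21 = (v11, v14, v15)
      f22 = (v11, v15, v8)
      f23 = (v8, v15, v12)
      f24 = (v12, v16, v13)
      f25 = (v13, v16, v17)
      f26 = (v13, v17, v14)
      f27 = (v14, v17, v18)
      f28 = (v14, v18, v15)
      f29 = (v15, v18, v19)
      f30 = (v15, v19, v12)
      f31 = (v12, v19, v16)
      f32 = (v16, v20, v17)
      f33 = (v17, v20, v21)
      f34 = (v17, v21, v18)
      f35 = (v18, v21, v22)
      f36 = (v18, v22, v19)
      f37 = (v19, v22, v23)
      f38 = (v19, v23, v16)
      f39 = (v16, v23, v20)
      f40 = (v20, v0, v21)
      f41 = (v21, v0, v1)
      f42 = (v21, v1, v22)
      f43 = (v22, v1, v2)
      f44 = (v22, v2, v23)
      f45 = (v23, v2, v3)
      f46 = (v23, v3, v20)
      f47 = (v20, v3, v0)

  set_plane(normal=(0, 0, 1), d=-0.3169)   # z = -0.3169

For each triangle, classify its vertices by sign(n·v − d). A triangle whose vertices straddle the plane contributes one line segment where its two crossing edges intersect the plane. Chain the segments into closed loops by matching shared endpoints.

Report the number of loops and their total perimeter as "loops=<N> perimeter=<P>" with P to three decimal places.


Straddling triangles (24 of 48):
  (v2,v6,v3) [++-] → (1.29962, 0.428291, -0.3169)–(1.5469, 0, -0.3169)  len=0.4945
  (v3,v6,v7) [-+-] → (1.29962, 0.428291, -0.3169)–(0.77345, 1.33965, -0.3169)  len=1.0523
  (v3,v7,v0) [--+] → (1.44693, 0.911357, -0.3169)–(1.9731, 0, -0.3169)  len=1.0523
  (v0,v7,v4) [+-+] → (1.44693, 0.911357, -0.3169)–(0.98655, 1.70875, -0.3169)  len=0.9208
  (v6,v10,v7) [++-] → (0.278897, 1.33965, -0.3169)–(0.77345, 1.33965, -0.3169)  len=0.4946
  (v7,v10,v11) [-+-] → (0.278897, 1.33965, -0.3169)–(-0.77345, 1.33965, -0.3169)  len=1.0523
  (v7,v11,v4) [--+] → (-0.0657972, 1.70875, -0.3169)–(0.98655, 1.70875, -0.3169)  len=1.0523
  (v4,v11,v8) [+-+] → (-0.0657972, 1.70875, -0.3169)–(-0.98655, 1.70875, -0.3169)  len=0.9208
  (v10,v14,v11) [++-] → (-1.02073, 0.911357, -0.3169)–(-0.77345, 1.33965, -0.3169)  len=0.4945
  (v11,v14,v15) [-+-] → (-1.02073, 0.911357, -0.3169)–(-1.5469, 0, -0.3169)  len=1.0523
  (v11,v15,v8) [--+] → (-1.51272, 0.797396, -0.3169)–(-0.98655, 1.70875, -0.3169)  len=1.0523
  (v8,v15,v12) [+-+] → (-1.51272, 0.797396, -0.3169)–(-1.9731, 0, -0.3169)  len=0.9208
  (v14,v18,v15) [++-] → (-1.29962, -0.428291, -0.3169)–(-1.5469, 0, -0.3169)  len=0.4945
  (v15,v18,v19) [-+-] → (-1.29962, -0.428291, -0.3169)–(-0.77345, -1.33965, -0.3169)  len=1.0523
  (v15,v19,v12) [--+] → (-1.44693, -0.911357, -0.3169)–(-1.9731, 0, -0.3169)  len=1.0523
  (v12,v19,v16) [+-+] → (-1.44693, -0.911357, -0.3169)–(-0.98655, -1.70875, -0.3169)  len=0.9208
  (v18,v22,v19) [++-] → (-0.278897, -1.33965, -0.3169)–(-0.77345, -1.33965, -0.3169)  len=0.4946
  (v19,v22,v23) [-+-] → (-0.278897, -1.33965, -0.3169)–(0.77345, -1.33965, -0.3169)  len=1.0523
  (v19,v23,v16) [--+] → (0.0657972, -1.70875, -0.3169)–(-0.98655, -1.70875, -0.3169)  len=1.0523
  (v16,v23,v20) [+-+] → (0.0657972, -1.70875, -0.3169)–(0.98655, -1.70875, -0.3169)  len=0.9208
  (v22,v2,v23) [++-] → (1.02073, -0.911357, -0.3169)–(0.77345, -1.33965, -0.3169)  len=0.4945
  (v23,v2,v3) [-+-] → (1.02073, -0.911357, -0.3169)–(1.5469, 0, -0.3169)  len=1.0523
  (v23,v3,v20) [--+] → (1.51272, -0.797396, -0.3169)–(0.98655, -1.70875, -0.3169)  len=1.0523
  (v20,v3,v0) [+-+] → (1.51272, -0.797396, -0.3169)–(1.9731, 0, -0.3169)  len=0.9208

Chained into 2 loop(s):
  loop 1: 12 segments, perimeter = 9.2814
  loop 2: 12 segments, perimeter = 11.8386
Total perimeter = 21.120

loops=2 perimeter=21.120


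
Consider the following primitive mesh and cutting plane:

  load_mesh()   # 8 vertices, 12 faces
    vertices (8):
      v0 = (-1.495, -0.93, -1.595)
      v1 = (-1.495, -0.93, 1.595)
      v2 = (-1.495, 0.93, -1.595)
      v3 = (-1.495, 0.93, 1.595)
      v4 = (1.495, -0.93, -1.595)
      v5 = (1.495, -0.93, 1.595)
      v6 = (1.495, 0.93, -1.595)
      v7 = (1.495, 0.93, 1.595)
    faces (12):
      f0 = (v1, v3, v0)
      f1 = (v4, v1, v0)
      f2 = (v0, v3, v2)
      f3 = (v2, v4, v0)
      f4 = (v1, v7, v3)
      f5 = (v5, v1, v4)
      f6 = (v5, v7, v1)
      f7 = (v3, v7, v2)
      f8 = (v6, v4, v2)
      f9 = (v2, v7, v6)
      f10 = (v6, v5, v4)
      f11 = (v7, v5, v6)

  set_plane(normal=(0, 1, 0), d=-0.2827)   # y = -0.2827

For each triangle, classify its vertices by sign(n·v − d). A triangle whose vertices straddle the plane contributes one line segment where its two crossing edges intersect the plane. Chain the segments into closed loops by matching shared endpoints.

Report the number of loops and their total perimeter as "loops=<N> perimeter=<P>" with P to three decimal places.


Straddling triangles (8 of 12):
  (v1,v3,v0) [-+-] → (-1.495, -0.2827, 1.595)–(-1.495, -0.2827, -0.484846)  len=2.0798
  (v0,v3,v2) [-++] → (-1.495, -0.2827, -0.484846)–(-1.495, -0.2827, -1.595)  len=1.1102
  (v2,v4,v0) [+--] → (0.454448, -0.2827, -1.595)–(-1.495, -0.2827, -1.595)  len=1.9494
  (v1,v7,v3) [-++] → (-0.454448, -0.2827, 1.595)–(-1.495, -0.2827, 1.595)  len=1.0406
  (v5,v7,v1) [-+-] → (1.495, -0.2827, 1.595)–(-0.454448, -0.2827, 1.595)  len=1.9494
  (v6,v4,v2) [+-+] → (1.495, -0.2827, -1.595)–(0.454448, -0.2827, -1.595)  len=1.0406
  (v6,v5,v4) [+--] → (1.495, -0.2827, 0.484846)–(1.495, -0.2827, -1.595)  len=2.0798
  (v7,v5,v6) [+-+] → (1.495, -0.2827, 1.595)–(1.495, -0.2827, 0.484846)  len=1.1102

Chained into 1 loop(s):
  loop 1: 8 segments, perimeter = 12.3600
Total perimeter = 12.360

loops=1 perimeter=12.360


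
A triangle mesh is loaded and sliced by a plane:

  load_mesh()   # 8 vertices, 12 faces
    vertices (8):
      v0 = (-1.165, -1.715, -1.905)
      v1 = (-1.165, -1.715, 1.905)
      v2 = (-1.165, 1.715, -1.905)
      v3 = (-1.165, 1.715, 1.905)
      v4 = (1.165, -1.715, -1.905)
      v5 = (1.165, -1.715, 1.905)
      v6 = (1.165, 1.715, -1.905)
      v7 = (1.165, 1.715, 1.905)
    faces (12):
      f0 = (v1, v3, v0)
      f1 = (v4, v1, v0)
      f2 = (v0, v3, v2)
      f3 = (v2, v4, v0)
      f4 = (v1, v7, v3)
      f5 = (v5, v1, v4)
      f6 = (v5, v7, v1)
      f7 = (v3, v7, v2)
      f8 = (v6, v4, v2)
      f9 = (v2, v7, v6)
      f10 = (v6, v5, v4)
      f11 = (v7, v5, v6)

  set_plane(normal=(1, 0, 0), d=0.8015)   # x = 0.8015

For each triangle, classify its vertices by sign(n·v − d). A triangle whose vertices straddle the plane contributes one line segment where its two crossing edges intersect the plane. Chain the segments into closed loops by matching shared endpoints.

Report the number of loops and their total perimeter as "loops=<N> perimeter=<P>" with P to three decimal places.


loops=1 perimeter=14.480

Straddling triangles (8 of 12):
  (v4,v1,v0) [+--] → (0.8015, -1.715, -1.31061)–(0.8015, -1.715, -1.905)  len=0.5944
  (v2,v4,v0) [-+-] → (0.8015, -1.17989, -1.905)–(0.8015, -1.715, -1.905)  len=0.5351
  (v1,v7,v3) [-+-] → (0.8015, 1.17989, 1.905)–(0.8015, 1.715, 1.905)  len=0.5351
  (v5,v1,v4) [+-+] → (0.8015, -1.715, 1.905)–(0.8015, -1.715, -1.31061)  len=3.2156
  (v5,v7,v1) [++-] → (0.8015, 1.17989, 1.905)–(0.8015, -1.715, 1.905)  len=2.8949
  (v3,v7,v2) [-+-] → (0.8015, 1.715, 1.905)–(0.8015, 1.715, 1.31061)  len=0.5944
  (v6,v4,v2) [++-] → (0.8015, -1.17989, -1.905)–(0.8015, 1.715, -1.905)  len=2.8949
  (v2,v7,v6) [-++] → (0.8015, 1.715, 1.31061)–(0.8015, 1.715, -1.905)  len=3.2156

Chained into 1 loop(s):
  loop 1: 8 segments, perimeter = 14.4800
Total perimeter = 14.480


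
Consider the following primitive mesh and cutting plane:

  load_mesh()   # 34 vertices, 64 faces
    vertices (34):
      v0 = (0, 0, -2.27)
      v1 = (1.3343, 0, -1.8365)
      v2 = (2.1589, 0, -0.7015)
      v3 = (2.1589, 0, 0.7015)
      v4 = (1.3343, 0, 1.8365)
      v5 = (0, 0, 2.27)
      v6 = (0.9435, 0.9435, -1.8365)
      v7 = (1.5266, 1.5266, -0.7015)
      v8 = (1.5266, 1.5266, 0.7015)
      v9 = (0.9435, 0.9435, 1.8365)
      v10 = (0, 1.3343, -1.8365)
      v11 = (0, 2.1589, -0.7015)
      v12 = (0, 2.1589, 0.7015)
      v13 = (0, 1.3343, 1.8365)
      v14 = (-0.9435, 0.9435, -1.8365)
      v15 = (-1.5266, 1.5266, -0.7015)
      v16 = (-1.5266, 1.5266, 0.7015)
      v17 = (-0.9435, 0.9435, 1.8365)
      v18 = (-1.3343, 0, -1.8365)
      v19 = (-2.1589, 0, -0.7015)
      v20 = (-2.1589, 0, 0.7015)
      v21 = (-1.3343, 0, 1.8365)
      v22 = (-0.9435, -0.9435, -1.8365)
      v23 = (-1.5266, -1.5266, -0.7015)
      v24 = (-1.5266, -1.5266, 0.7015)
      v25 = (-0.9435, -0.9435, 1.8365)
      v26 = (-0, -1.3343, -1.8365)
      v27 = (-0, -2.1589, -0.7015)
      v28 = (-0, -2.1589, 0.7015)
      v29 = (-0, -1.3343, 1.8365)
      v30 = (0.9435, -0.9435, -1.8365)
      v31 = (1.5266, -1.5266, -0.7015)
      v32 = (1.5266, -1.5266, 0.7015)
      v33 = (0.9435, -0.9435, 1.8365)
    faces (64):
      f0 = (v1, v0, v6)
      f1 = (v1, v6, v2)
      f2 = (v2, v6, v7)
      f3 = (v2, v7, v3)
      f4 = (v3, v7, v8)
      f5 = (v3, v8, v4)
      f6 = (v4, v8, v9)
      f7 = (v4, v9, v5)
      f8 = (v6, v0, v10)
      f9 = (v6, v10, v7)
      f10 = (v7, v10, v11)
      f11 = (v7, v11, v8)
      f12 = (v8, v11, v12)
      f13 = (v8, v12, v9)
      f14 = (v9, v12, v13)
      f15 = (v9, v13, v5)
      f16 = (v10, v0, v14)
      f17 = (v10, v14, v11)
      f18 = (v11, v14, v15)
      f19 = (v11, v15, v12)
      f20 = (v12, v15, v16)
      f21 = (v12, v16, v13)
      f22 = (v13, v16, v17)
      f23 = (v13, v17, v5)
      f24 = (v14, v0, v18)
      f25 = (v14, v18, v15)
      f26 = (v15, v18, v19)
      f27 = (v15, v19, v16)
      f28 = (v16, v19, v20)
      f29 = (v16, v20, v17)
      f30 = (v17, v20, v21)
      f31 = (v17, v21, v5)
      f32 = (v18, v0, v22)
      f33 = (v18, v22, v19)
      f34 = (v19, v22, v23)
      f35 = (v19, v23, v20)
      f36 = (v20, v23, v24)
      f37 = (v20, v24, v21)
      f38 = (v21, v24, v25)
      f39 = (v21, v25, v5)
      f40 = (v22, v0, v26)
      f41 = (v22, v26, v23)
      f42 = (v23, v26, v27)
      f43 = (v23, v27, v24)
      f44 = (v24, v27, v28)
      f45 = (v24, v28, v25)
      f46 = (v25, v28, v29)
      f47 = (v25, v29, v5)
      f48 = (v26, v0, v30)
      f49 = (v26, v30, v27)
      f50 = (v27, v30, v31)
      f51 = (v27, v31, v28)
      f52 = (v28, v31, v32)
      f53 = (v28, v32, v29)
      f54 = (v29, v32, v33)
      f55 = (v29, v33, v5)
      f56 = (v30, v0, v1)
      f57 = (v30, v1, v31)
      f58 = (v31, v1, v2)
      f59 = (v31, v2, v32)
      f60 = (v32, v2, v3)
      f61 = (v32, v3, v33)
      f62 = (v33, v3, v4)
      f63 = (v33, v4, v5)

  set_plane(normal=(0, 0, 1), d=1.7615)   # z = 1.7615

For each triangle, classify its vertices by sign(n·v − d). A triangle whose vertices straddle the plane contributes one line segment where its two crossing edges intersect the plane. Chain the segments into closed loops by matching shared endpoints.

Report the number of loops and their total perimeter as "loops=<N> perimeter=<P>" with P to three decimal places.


Straddling triangles (16 of 64):
  (v3,v8,v4) [--+] → (1.34701, 0.100877, 1.7615)–(1.38879, 0, 1.7615)  len=0.1092
  (v4,v8,v9) [+-+] → (1.34701, 0.100877, 1.7615)–(0.982031, 0.982031, 1.7615)  len=0.9538
  (v8,v12,v9) [--+] → (0.881154, 1.02381, 1.7615)–(0.982031, 0.982031, 1.7615)  len=0.1092
  (v9,v12,v13) [+-+] → (0.881154, 1.02381, 1.7615)–(0, 1.38879, 1.7615)  len=0.9538
  (v12,v16,v13) [--+] → (-0.100877, 1.34701, 1.7615)–(0, 1.38879, 1.7615)  len=0.1092
  (v13,v16,v17) [+-+] → (-0.100877, 1.34701, 1.7615)–(-0.982031, 0.982031, 1.7615)  len=0.9538
  (v16,v20,v17) [--+] → (-1.02381, 0.881154, 1.7615)–(-0.982031, 0.982031, 1.7615)  len=0.1092
  (v17,v20,v21) [+-+] → (-1.02381, 0.881154, 1.7615)–(-1.38879, 0, 1.7615)  len=0.9538
  (v20,v24,v21) [--+] → (-1.34701, -0.100877, 1.7615)–(-1.38879, 0, 1.7615)  len=0.1092
  (v21,v24,v25) [+-+] → (-1.34701, -0.100877, 1.7615)–(-0.982031, -0.982031, 1.7615)  len=0.9538
  (v24,v28,v25) [--+] → (-0.881154, -1.02381, 1.7615)–(-0.982031, -0.982031, 1.7615)  len=0.1092
  (v25,v28,v29) [+-+] → (-0.881154, -1.02381, 1.7615)–(0, -1.38879, 1.7615)  len=0.9538
  (v28,v32,v29) [--+] → (0.100877, -1.34701, 1.7615)–(0, -1.38879, 1.7615)  len=0.1092
  (v29,v32,v33) [+-+] → (0.100877, -1.34701, 1.7615)–(0.982031, -0.982031, 1.7615)  len=0.9538
  (v32,v3,v33) [--+] → (1.02381, -0.881154, 1.7615)–(0.982031, -0.982031, 1.7615)  len=0.1092
  (v33,v3,v4) [+-+] → (1.02381, -0.881154, 1.7615)–(1.38879, 0, 1.7615)  len=0.9538

Chained into 1 loop(s):
  loop 1: 16 segments, perimeter = 8.5035
Total perimeter = 8.504

loops=1 perimeter=8.504


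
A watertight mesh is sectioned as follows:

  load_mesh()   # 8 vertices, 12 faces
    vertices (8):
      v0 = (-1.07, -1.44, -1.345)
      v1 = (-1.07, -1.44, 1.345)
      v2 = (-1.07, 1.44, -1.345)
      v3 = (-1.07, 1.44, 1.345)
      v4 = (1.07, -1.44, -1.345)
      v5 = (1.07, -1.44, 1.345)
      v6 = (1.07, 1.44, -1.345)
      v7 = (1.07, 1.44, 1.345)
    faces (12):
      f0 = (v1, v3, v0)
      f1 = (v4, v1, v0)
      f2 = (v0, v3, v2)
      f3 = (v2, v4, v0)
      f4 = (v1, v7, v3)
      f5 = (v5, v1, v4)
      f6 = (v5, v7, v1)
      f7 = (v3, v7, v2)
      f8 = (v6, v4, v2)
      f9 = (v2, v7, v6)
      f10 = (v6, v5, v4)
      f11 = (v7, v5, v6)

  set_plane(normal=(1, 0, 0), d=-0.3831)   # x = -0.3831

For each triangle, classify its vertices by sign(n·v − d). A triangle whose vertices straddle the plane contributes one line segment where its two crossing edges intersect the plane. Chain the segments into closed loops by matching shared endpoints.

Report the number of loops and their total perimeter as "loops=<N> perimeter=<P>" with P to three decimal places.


loops=1 perimeter=11.140

Straddling triangles (8 of 12):
  (v4,v1,v0) [+--] → (-0.3831, -1.44, 0.48156)–(-0.3831, -1.44, -1.345)  len=1.8266
  (v2,v4,v0) [-+-] → (-0.3831, 0.515574, -1.345)–(-0.3831, -1.44, -1.345)  len=1.9556
  (v1,v7,v3) [-+-] → (-0.3831, -0.515574, 1.345)–(-0.3831, 1.44, 1.345)  len=1.9556
  (v5,v1,v4) [+-+] → (-0.3831, -1.44, 1.345)–(-0.3831, -1.44, 0.48156)  len=0.8634
  (v5,v7,v1) [++-] → (-0.3831, -0.515574, 1.345)–(-0.3831, -1.44, 1.345)  len=0.9244
  (v3,v7,v2) [-+-] → (-0.3831, 1.44, 1.345)–(-0.3831, 1.44, -0.48156)  len=1.8266
  (v6,v4,v2) [++-] → (-0.3831, 0.515574, -1.345)–(-0.3831, 1.44, -1.345)  len=0.9244
  (v2,v7,v6) [-++] → (-0.3831, 1.44, -0.48156)–(-0.3831, 1.44, -1.345)  len=0.8634

Chained into 1 loop(s):
  loop 1: 8 segments, perimeter = 11.1400
Total perimeter = 11.140


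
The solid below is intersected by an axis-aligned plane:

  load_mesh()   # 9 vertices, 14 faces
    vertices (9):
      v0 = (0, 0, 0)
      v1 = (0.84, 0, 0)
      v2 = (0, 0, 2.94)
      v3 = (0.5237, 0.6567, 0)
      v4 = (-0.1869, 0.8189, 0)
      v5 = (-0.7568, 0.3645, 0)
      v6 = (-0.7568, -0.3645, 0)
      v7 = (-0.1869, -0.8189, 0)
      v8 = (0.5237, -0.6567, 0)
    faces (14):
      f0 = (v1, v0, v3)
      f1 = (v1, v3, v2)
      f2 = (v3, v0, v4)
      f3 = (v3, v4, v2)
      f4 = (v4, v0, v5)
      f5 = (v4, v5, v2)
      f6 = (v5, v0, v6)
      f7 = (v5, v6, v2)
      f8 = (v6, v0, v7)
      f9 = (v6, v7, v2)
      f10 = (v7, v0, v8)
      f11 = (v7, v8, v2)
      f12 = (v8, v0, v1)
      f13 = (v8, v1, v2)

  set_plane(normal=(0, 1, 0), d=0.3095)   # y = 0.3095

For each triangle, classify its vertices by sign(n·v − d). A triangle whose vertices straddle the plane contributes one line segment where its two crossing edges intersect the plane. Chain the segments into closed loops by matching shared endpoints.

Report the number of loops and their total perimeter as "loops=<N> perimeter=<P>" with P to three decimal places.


loops=1 perimeter=5.441

Straddling triangles (8 of 14):
  (v1,v0,v3) [--+] → (0.246818, 0.3095, 0)–(0.690929, 0.3095, 0)  len=0.4441
  (v1,v3,v2) [-+-] → (0.690929, 0.3095, 0)–(0.246818, 0.3095, 1.55439)  len=1.6166
  (v3,v0,v4) [+-+] → (0.246818, 0.3095, 0)–(-0.0706381, 0.3095, 0)  len=0.3175
  (v3,v4,v2) [++-] → (-0.0706381, 0.3095, 1.82884)–(0.246818, 0.3095, 1.55439)  len=0.4196
  (v4,v0,v5) [+-+] → (-0.0706381, 0.3095, 0)–(-0.642605, 0.3095, 0)  len=0.5720
  (v4,v5,v2) [++-] → (-0.642605, 0.3095, 0.443621)–(-0.0706381, 0.3095, 1.82884)  len=1.4987
  (v5,v0,v6) [+--] → (-0.642605, 0.3095, 0)–(-0.7568, 0.3095, 0)  len=0.1142
  (v5,v6,v2) [+--] → (-0.7568, 0.3095, 0)–(-0.642605, 0.3095, 0.443621)  len=0.4581

Chained into 1 loop(s):
  loop 1: 8 segments, perimeter = 5.4407
Total perimeter = 5.441


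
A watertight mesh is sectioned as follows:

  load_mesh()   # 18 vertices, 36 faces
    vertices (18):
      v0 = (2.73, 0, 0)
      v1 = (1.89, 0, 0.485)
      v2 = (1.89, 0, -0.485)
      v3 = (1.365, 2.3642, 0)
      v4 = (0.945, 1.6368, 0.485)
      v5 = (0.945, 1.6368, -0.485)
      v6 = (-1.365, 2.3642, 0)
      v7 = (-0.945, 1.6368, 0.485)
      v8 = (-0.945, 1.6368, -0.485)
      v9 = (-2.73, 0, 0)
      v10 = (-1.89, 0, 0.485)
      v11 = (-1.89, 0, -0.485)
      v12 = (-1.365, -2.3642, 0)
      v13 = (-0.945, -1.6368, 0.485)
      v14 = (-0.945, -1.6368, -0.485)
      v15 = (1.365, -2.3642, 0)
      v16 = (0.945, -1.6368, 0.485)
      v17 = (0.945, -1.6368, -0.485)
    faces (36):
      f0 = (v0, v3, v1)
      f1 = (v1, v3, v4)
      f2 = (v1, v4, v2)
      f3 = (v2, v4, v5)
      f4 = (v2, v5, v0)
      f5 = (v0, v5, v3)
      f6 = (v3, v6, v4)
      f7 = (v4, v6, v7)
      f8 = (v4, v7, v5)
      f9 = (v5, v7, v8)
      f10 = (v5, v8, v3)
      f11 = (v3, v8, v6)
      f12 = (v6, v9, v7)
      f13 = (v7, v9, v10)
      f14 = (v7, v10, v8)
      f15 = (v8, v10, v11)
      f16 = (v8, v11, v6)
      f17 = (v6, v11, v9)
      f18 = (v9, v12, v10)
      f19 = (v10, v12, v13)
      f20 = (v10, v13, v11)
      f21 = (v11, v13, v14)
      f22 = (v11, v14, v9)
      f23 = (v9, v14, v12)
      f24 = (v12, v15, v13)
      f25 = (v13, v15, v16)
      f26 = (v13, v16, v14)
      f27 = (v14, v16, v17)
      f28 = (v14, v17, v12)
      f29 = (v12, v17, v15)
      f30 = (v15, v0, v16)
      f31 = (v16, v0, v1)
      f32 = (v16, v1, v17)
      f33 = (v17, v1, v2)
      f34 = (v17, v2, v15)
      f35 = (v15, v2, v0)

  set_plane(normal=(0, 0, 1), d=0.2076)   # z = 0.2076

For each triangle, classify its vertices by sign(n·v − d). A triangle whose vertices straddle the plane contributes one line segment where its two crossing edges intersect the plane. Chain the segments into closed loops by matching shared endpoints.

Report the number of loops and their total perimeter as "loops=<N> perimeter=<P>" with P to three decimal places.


Straddling triangles (24 of 36):
  (v0,v3,v1) [--+] → (1.58972, 1.35222, 0.2076)–(2.37045, 0, 0.2076)  len=1.5614
  (v1,v3,v4) [+-+] → (1.58972, 1.35222, 0.2076)–(1.18522, 2.05284, 0.2076)  len=0.8090
  (v1,v4,v2) [++-] → (1.21525, 1.16871, 0.2076)–(1.89, 0, 0.2076)  len=1.3495
  (v2,v4,v5) [-+-] → (1.21525, 1.16871, 0.2076)–(0.945, 1.6368, 0.2076)  len=0.5405
  (v3,v6,v4) [--+] → (-0.376225, 2.05284, 0.2076)–(1.18522, 2.05284, 0.2076)  len=1.5614
  (v4,v6,v7) [+-+] → (-0.376225, 2.05284, 0.2076)–(-1.18522, 2.05284, 0.2076)  len=0.8090
  (v4,v7,v5) [++-] → (-0.404499, 1.6368, 0.2076)–(0.945, 1.6368, 0.2076)  len=1.3495
  (v5,v7,v8) [-+-] → (-0.404499, 1.6368, 0.2076)–(-0.945, 1.6368, 0.2076)  len=0.5405
  (v6,v9,v7) [--+] → (-1.96595, 0.700618, 0.2076)–(-1.18522, 2.05284, 0.2076)  len=1.5614
  (v7,v9,v10) [+-+] → (-1.96595, 0.700618, 0.2076)–(-2.37045, 0, 0.2076)  len=0.8090
  (v7,v10,v8) [++-] → (-1.61975, 0.468091, 0.2076)–(-0.945, 1.6368, 0.2076)  len=1.3495
  (v8,v10,v11) [-+-] → (-1.61975, 0.468091, 0.2076)–(-1.89, 0, 0.2076)  len=0.5405
  (v9,v12,v10) [--+] → (-1.58972, -1.35222, 0.2076)–(-2.37045, 0, 0.2076)  len=1.5614
  (v10,v12,v13) [+-+] → (-1.58972, -1.35222, 0.2076)–(-1.18522, -2.05284, 0.2076)  len=0.8090
  (v10,v13,v11) [++-] → (-1.21525, -1.16871, 0.2076)–(-1.89, 0, 0.2076)  len=1.3495
  (v11,v13,v14) [-+-] → (-1.21525, -1.16871, 0.2076)–(-0.945, -1.6368, 0.2076)  len=0.5405
  (v12,v15,v13) [--+] → (0.376225, -2.05284, 0.2076)–(-1.18522, -2.05284, 0.2076)  len=1.5614
  (v13,v15,v16) [+-+] → (0.376225, -2.05284, 0.2076)–(1.18522, -2.05284, 0.2076)  len=0.8090
  (v13,v16,v14) [++-] → (0.404499, -1.6368, 0.2076)–(-0.945, -1.6368, 0.2076)  len=1.3495
  (v14,v16,v17) [-+-] → (0.404499, -1.6368, 0.2076)–(0.945, -1.6368, 0.2076)  len=0.5405
  (v15,v0,v16) [--+] → (1.96595, -0.700618, 0.2076)–(1.18522, -2.05284, 0.2076)  len=1.5614
  (v16,v0,v1) [+-+] → (1.96595, -0.700618, 0.2076)–(2.37045, 0, 0.2076)  len=0.8090
  (v16,v1,v17) [++-] → (1.61975, -0.468091, 0.2076)–(0.945, -1.6368, 0.2076)  len=1.3495
  (v17,v1,v2) [-+-] → (1.61975, -0.468091, 0.2076)–(1.89, 0, 0.2076)  len=0.5405

Chained into 2 loop(s):
  loop 1: 12 segments, perimeter = 14.2226
  loop 2: 12 segments, perimeter = 11.3400
Total perimeter = 25.563

loops=2 perimeter=25.563
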